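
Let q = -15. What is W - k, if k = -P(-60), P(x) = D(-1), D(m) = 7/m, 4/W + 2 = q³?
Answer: -23643/3377 ≈ -7.0012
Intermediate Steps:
W = -4/3377 (W = 4/(-2 + (-15)³) = 4/(-2 - 3375) = 4/(-3377) = 4*(-1/3377) = -4/3377 ≈ -0.0011845)
P(x) = -7 (P(x) = 7/(-1) = 7*(-1) = -7)
k = 7 (k = -1*(-7) = 7)
W - k = -4/3377 - 1*7 = -4/3377 - 7 = -23643/3377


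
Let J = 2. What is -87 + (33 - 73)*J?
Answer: -167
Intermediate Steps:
-87 + (33 - 73)*J = -87 + (33 - 73)*2 = -87 - 40*2 = -87 - 80 = -167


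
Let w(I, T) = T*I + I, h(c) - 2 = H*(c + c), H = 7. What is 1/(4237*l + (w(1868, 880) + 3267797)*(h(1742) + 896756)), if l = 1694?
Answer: 1/4526062654208 ≈ 2.2094e-13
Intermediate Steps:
h(c) = 2 + 14*c (h(c) = 2 + 7*(c + c) = 2 + 7*(2*c) = 2 + 14*c)
w(I, T) = I + I*T (w(I, T) = I*T + I = I + I*T)
1/(4237*l + (w(1868, 880) + 3267797)*(h(1742) + 896756)) = 1/(4237*1694 + (1868*(1 + 880) + 3267797)*((2 + 14*1742) + 896756)) = 1/(7177478 + (1868*881 + 3267797)*((2 + 24388) + 896756)) = 1/(7177478 + (1645708 + 3267797)*(24390 + 896756)) = 1/(7177478 + 4913505*921146) = 1/(7177478 + 4526055476730) = 1/4526062654208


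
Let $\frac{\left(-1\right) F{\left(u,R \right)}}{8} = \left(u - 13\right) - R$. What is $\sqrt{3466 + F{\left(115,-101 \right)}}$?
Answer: $\sqrt{1842} \approx 42.919$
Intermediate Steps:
$F{\left(u,R \right)} = 104 - 8 u + 8 R$ ($F{\left(u,R \right)} = - 8 \left(\left(u - 13\right) - R\right) = - 8 \left(\left(-13 + u\right) - R\right) = - 8 \left(-13 + u - R\right) = 104 - 8 u + 8 R$)
$\sqrt{3466 + F{\left(115,-101 \right)}} = \sqrt{3466 + \left(104 - 920 + 8 \left(-101\right)\right)} = \sqrt{3466 - 1624} = \sqrt{1842}$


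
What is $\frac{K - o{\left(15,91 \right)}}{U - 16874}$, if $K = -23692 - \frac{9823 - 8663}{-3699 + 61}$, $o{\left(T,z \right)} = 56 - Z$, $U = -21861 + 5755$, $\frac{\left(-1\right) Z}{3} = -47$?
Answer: $\frac{42940553}{59990620} \approx 0.71579$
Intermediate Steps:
$Z = 141$ ($Z = \left(-3\right) \left(-47\right) = 141$)
$U = -16106$
$o{\left(T,z \right)} = -85$ ($o{\left(T,z \right)} = 56 - 141 = -85$)
$K = - \frac{43095168}{1819}$ ($K = -23692 - \frac{1160}{-3638} = -23692 - 1160 \left(- \frac{1}{3638}\right) = -23692 - - \frac{580}{1819} = -23692 + \frac{580}{1819} = - \frac{43095168}{1819} \approx -23692.0$)
$\frac{K - o{\left(15,91 \right)}}{U - 16874} = \frac{- \frac{43095168}{1819} - -85}{-16106 - 16874} = \frac{- \frac{43095168}{1819} + 85}{-32980} = \left(- \frac{42940553}{1819}\right) \left(- \frac{1}{32980}\right) = \frac{42940553}{59990620}$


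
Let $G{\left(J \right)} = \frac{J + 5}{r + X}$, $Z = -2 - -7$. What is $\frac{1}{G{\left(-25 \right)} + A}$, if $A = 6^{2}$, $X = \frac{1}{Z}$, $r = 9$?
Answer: $\frac{23}{778} \approx 0.029563$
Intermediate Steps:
$Z = 5$ ($Z = -2 + 7 = 5$)
$X = \frac{1}{5} \approx 0.2$
$A = 36$
$G{\left(J \right)} = \frac{25}{46} + \frac{5 J}{46}$ ($G{\left(J \right)} = \frac{J + 5}{9 + \frac{1}{5}} = \frac{5 + J}{\frac{46}{5}} = \left(5 + J\right) \frac{5}{46} = \frac{25}{46} + \frac{5 J}{46}$)
$\frac{1}{G{\left(-25 \right)} + A} = \frac{1}{\left(\frac{25}{46} + \frac{5}{46} \left(-25\right)\right) + 36} = \frac{1}{\left(\frac{25}{46} - \frac{125}{46}\right) + 36} = \frac{1}{- \frac{50}{23} + 36} = \frac{1}{\frac{778}{23}} = \frac{23}{778}$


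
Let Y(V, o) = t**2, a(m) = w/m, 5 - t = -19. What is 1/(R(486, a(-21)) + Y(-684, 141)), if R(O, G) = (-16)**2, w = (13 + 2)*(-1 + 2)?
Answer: 1/832 ≈ 0.0012019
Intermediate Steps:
t = 24 (t = 5 - 1*(-19) = 5 + 19 = 24)
w = 15 (w = 15*1 = 15)
a(m) = 15/m
Y(V, o) = 576 (Y(V, o) = 24**2 = 576)
R(O, G) = 256
1/(R(486, a(-21)) + Y(-684, 141)) = 1/(256 + 576) = 1/832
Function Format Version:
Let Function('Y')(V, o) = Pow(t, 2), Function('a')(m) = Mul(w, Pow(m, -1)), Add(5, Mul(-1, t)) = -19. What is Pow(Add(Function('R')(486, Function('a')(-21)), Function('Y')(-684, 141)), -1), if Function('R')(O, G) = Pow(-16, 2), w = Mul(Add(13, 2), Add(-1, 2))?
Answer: Rational(1, 832) ≈ 0.0012019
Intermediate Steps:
t = 24 (t = Add(5, Mul(-1, -19)) = Add(5, 19) = 24)
w = 15 (w = Mul(15, 1) = 15)
Function('a')(m) = Mul(15, Pow(m, -1))
Function('Y')(V, o) = 576 (Function('Y')(V, o) = Pow(24, 2) = 576)
Function('R')(O, G) = 256
Pow(Add(Function('R')(486, Function('a')(-21)), Function('Y')(-684, 141)), -1) = Pow(Add(256, 576), -1) = Pow(832, -1) = Rational(1, 832)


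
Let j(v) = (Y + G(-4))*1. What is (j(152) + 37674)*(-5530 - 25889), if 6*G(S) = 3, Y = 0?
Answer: -2367390231/2 ≈ -1.1837e+9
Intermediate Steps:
G(S) = 1/2 (G(S) = (1/6)*3 = 1/2)
j(v) = 1/2 (j(v) = (0 + 1/2)*1 = (1/2)*1 = 1/2)
(j(152) + 37674)*(-5530 - 25889) = (1/2 + 37674)*(-5530 - 25889) = (75349/2)*(-31419) = -2367390231/2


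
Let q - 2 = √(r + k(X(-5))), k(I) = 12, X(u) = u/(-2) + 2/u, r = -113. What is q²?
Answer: (2 + I*√101)² ≈ -97.0 + 40.2*I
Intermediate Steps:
X(u) = 2/u - u/2 (X(u) = u*(-½) + 2/u = -u/2 + 2/u = 2/u - u/2)
q = 2 + I*√101 (q = 2 + √(-113 + 12) = 2 + √(-101) = 2 + I*√101 ≈ 2.0 + 10.05*I)
q² = (2 + I*√101)²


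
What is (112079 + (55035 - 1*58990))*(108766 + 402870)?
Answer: 55320130864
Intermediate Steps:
(112079 + (55035 - 1*58990))*(108766 + 402870) = (112079 + (55035 - 58990))*511636 = (112079 - 3955)*511636 = 108124*511636 = 55320130864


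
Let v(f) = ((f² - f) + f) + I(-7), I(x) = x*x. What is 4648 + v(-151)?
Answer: 27498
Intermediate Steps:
I(x) = x²
v(f) = 49 + f² (v(f) = ((f² - f) + f) + (-7)² = f² + 49 = 49 + f²)
4648 + v(-151) = 4648 + (49 + (-151)²) = 4648 + (49 + 22801) = 4648 + 22850 = 27498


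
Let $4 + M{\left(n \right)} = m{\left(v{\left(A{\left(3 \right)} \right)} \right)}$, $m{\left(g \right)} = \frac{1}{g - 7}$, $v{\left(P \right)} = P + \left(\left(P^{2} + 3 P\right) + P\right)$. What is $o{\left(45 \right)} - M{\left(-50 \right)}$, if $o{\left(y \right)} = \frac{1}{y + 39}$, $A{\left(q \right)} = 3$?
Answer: $\frac{5645}{1428} \approx 3.9531$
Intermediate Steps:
$o{\left(y \right)} = \frac{1}{39 + y}$
$v{\left(P \right)} = P^{2} + 5 P$ ($v{\left(P \right)} = P + \left(P^{2} + 4 P\right) = P^{2} + 5 P$)
$m{\left(g \right)} = \frac{1}{-7 + g}$
$M{\left(n \right)} = - \frac{67}{17}$ ($M{\left(n \right)} = -4 + \frac{1}{-7 + 3 \left(5 + 3\right)} = -4 + \frac{1}{-7 + 3 \cdot 8} = -4 + \frac{1}{-7 + 24} = -4 + \frac{1}{17} = - \frac{67}{17}$)
$o{\left(45 \right)} - M{\left(-50 \right)} = \frac{1}{39 + 45} - - \frac{67}{17} = \frac{1}{84} + \frac{67}{17} = \frac{5645}{1428}$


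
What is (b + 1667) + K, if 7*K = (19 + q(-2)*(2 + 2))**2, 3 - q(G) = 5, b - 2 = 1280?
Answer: 20764/7 ≈ 2966.3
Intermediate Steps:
b = 1282 (b = 2 + 1280 = 1282)
q(G) = -2 (q(G) = 3 - 1*5 = 3 - 5 = -2)
K = 121/7 (K = (19 - 2*(2 + 2))**2/7 = (19 - 2*4)**2/7 = (19 - 8)**2/7 = (1/7)*11**2 = (1/7)*121 = 121/7 ≈ 17.286)
(b + 1667) + K = (1282 + 1667) + 121/7 = 2949 + 121/7 = 20764/7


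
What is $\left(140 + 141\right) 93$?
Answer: $26133$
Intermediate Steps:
$\left(140 + 141\right) 93 = 281 \cdot 93 = 26133$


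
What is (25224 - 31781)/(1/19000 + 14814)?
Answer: -124583000/281466001 ≈ -0.44262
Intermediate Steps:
(25224 - 31781)/(1/19000 + 14814) = -6557/(1/19000 + 14814) = -6557/281466001/19000 = -6557*19000/281466001 = -124583000/281466001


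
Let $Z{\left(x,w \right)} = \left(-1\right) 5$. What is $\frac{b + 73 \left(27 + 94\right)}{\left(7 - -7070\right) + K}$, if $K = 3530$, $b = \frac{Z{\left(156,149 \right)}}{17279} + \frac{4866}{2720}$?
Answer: $\frac{207612586527}{249258560080} \approx 0.83292$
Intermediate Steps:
$Z{\left(x,w \right)} = -5$
$b = \frac{42033007}{23499440}$ ($b = - \frac{5}{17279} + \frac{4866}{2720} = \left(-5\right) \frac{1}{17279} + 4866 \cdot \frac{1}{2720} = - \frac{5}{17279} + \frac{2433}{1360} = \frac{42033007}{23499440} \approx 1.7887$)
$\frac{b + 73 \left(27 + 94\right)}{\left(7 - -7070\right) + K} = \frac{\frac{42033007}{23499440} + 73 \left(27 + 94\right)}{\left(7 - -7070\right) + 3530} = \frac{\frac{42033007}{23499440} + 73 \cdot 121}{\left(7 + 7070\right) + 3530} = \frac{\frac{42033007}{23499440} + 8833}{7077 + 3530} = \frac{207612586527}{23499440 \cdot 10607} = \frac{207612586527}{23499440} \cdot \frac{1}{10607} = \frac{207612586527}{249258560080}$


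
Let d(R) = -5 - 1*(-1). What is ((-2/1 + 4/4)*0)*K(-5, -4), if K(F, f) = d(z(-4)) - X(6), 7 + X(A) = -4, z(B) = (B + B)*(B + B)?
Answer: 0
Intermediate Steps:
z(B) = 4*B**2 (z(B) = (2*B)*(2*B) = 4*B**2)
X(A) = -11 (X(A) = -7 - 4 = -11)
d(R) = -4 (d(R) = -5 + 1 = -4)
K(F, f) = 7 (K(F, f) = -4 - 1*(-11) = -4 + 11 = 7)
((-2/1 + 4/4)*0)*K(-5, -4) = ((-2/1 + 4/4)*0)*7 = ((-2*1 + 4*(1/4))*0)*7 = ((-2 + 1)*0)*7 = -1*0*7 = 0*7 = 0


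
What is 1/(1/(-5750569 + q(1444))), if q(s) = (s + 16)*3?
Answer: -5746189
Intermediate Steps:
q(s) = 48 + 3*s (q(s) = (16 + s)*3 = 48 + 3*s)
1/(1/(-5750569 + q(1444))) = 1/(1/(-5750569 + (48 + 3*1444))) = 1/(1/(-5750569 + (48 + 4332))) = 1/(1/(-5750569 + 4380)) = 1/(1/(-5746189)) = 1/(-1/5746189) = -5746189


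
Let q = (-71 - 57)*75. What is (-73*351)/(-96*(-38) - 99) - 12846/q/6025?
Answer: -6333285169/877240000 ≈ -7.2196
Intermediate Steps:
q = -9600 (q = -128*75 = -9600)
(-73*351)/(-96*(-38) - 99) - 12846/q/6025 = (-73*351)/(-96*(-38) - 99) - 12846/(-9600)/6025 = -25623/(3648 - 99) - 12846*(-1/9600)*(1/6025) = -25623/3549 + (2141/1600)*(1/6025) = -25623*1/3549 + 2141/9640000 = -657/91 + 2141/9640000 = -6333285169/877240000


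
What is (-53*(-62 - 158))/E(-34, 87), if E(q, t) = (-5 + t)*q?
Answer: -2915/697 ≈ -4.1822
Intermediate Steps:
E(q, t) = q*(-5 + t)
(-53*(-62 - 158))/E(-34, 87) = (-53*(-62 - 158))/((-34*(-5 + 87))) = (-53*(-220))/((-34*82)) = 11660/(-2788) = 11660*(-1/2788) = -2915/697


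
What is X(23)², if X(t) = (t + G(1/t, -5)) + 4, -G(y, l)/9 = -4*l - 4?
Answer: 13689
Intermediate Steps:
G(y, l) = 36 + 36*l (G(y, l) = -9*(-4*l - 4) = -9*(-4 - 4*l) = 36 + 36*l)
X(t) = -140 + t (X(t) = (t + (36 + 36*(-5))) + 4 = (t + (36 - 180)) + 4 = (t - 144) + 4 = (-144 + t) + 4 = -140 + t)
X(23)² = (-140 + 23)² = (-117)² = 13689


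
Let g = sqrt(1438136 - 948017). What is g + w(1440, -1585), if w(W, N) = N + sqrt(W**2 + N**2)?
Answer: -1585 + sqrt(490119) + 5*sqrt(183433) ≈ 1256.5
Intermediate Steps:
w(W, N) = N + sqrt(N**2 + W**2)
g = sqrt(490119) ≈ 700.08
g + w(1440, -1585) = sqrt(490119) + (-1585 + sqrt((-1585)**2 + 1440**2)) = sqrt(490119) + (-1585 + sqrt(2512225 + 2073600)) = sqrt(490119) + (-1585 + sqrt(4585825)) = sqrt(490119) + (-1585 + 5*sqrt(183433)) = -1585 + sqrt(490119) + 5*sqrt(183433)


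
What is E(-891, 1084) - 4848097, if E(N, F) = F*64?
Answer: -4778721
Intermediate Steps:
E(N, F) = 64*F
E(-891, 1084) - 4848097 = 64*1084 - 4848097 = 69376 - 4848097 = -4778721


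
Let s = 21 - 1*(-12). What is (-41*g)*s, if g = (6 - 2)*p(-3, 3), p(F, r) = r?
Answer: -16236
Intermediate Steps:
s = 33 (s = 21 + 12 = 33)
g = 12 (g = (6 - 2)*3 = 4*3 = 12)
(-41*g)*s = -41*12*33 = -492*33 = -16236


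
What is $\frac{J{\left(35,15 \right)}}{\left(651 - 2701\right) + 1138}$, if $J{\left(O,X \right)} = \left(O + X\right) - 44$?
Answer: $- \frac{1}{152} \approx -0.0065789$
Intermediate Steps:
$J{\left(O,X \right)} = -44 + O + X$
$\frac{J{\left(35,15 \right)}}{\left(651 - 2701\right) + 1138} = \frac{-44 + 35 + 15}{\left(651 - 2701\right) + 1138} = \frac{6}{-2050 + 1138} = \frac{6}{-912} = 6 \left(- \frac{1}{912}\right) = - \frac{1}{152}$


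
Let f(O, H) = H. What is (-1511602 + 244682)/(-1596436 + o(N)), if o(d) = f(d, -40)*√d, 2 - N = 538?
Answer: 126409793570/159288047481 - 6334600*I*√134/159288047481 ≈ 0.79359 - 0.00046035*I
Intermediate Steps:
N = -536 (N = 2 - 1*538 = 2 - 538 = -536)
o(d) = -40*√d
(-1511602 + 244682)/(-1596436 + o(N)) = (-1511602 + 244682)/(-1596436 - 80*I*√134) = -1266920/(-1596436 - 80*I*√134)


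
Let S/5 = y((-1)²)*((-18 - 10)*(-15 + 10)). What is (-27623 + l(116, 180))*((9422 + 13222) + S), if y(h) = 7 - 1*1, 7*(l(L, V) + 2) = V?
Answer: -5186126580/7 ≈ -7.4088e+8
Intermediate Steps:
l(L, V) = -2 + V/7
y(h) = 6 (y(h) = 7 - 1 = 6)
S = 4200 (S = 5*(6*((-18 - 10)*(-15 + 10))) = 5*(6*(-28*(-5))) = 5*(6*140) = 5*840 = 4200)
(-27623 + l(116, 180))*((9422 + 13222) + S) = (-27623 + (-2 + (⅐)*180))*((9422 + 13222) + 4200) = (-27623 + (-2 + 180/7))*(22644 + 4200) = (-27623 + 166/7)*26844 = -193195/7*26844 = -5186126580/7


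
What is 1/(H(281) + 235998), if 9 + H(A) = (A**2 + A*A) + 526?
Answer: 1/394437 ≈ 2.5353e-6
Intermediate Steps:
H(A) = 517 + 2*A**2 (H(A) = -9 + ((A**2 + A*A) + 526) = -9 + ((A**2 + A**2) + 526) = -9 + (2*A**2 + 526) = -9 + (526 + 2*A**2) = 517 + 2*A**2)
1/(H(281) + 235998) = 1/((517 + 2*281**2) + 235998) = 1/((517 + 2*78961) + 235998) = 1/((517 + 157922) + 235998) = 1/(158439 + 235998) = 1/394437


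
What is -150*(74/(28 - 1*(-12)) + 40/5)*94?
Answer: -138885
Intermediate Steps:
-150*(74/(28 - 1*(-12)) + 40/5)*94 = -150*(74/(28 + 12) + 40*(⅕))*94 = -150*(74/40 + 8)*94 = -150*(74*(1/40) + 8)*94 = -150*(37/20 + 8)*94 = -150*197/20*94 = -2955/2*94 = -138885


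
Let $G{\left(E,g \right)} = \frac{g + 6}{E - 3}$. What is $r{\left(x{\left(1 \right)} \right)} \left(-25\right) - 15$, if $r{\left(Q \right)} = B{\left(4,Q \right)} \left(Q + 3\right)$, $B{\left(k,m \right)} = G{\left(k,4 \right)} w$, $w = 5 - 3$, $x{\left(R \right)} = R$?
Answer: $-2015$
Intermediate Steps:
$G{\left(E,g \right)} = \frac{6 + g}{-3 + E}$
$w = 2$ ($w = 5 - 3 = 2$)
$B{\left(k,m \right)} = \frac{20}{-3 + k}$ ($B{\left(k,m \right)} = \frac{6 + 4}{-3 + k} 2 = \frac{1}{-3 + k} 10 \cdot 2 = \frac{10}{-3 + k} 2 = \frac{20}{-3 + k}$)
$r{\left(Q \right)} = 60 + 20 Q$ ($r{\left(Q \right)} = \frac{20}{-3 + 4} \left(Q + 3\right) = \frac{20}{1} \left(3 + Q\right) = 20 \cdot 1 \left(3 + Q\right) = 20 \left(3 + Q\right) = 60 + 20 Q$)
$r{\left(x{\left(1 \right)} \right)} \left(-25\right) - 15 = \left(60 + 20 \cdot 1\right) \left(-25\right) - 15 = \left(60 + 20\right) \left(-25\right) - 15 = 80 \left(-25\right) - 15 = -2000 - 15 = -2015$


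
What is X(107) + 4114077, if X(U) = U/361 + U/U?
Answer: 1485182265/361 ≈ 4.1141e+6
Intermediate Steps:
X(U) = 1 + U/361 (X(U) = U*(1/361) + 1 = U/361 + 1 = 1 + U/361)
X(107) + 4114077 = (1 + (1/361)*107) + 4114077 = (1 + 107/361) + 4114077 = 468/361 + 4114077 = 1485182265/361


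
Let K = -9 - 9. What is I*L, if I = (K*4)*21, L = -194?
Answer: 293328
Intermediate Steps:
K = -18
I = -1512 (I = -18*4*21 = -72*21 = -1512)
I*L = -1512*(-194) = 293328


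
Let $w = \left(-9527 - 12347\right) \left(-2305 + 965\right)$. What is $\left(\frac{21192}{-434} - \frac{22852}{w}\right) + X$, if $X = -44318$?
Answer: $- \frac{70549046899301}{1590130430} \approx -44367.0$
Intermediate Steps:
$w = 29311160$ ($w = \left(-21874\right) \left(-1340\right) = 29311160$)
$\left(\frac{21192}{-434} - \frac{22852}{w}\right) + X = \left(\frac{21192}{-434} - \frac{22852}{29311160}\right) - 44318 = \left(21192 \left(- \frac{1}{434}\right) - \frac{5713}{7327790}\right) - 44318 = \left(- \frac{10596}{217} - \frac{5713}{7327790}\right) - 44318 = - \frac{77646502561}{1590130430} - 44318 = - \frac{70549046899301}{1590130430}$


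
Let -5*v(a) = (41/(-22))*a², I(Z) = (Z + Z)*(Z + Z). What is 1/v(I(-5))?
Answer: 11/41000 ≈ 0.00026829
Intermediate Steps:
I(Z) = 4*Z² (I(Z) = (2*Z)*(2*Z) = 4*Z²)
v(a) = 41*a²/110 (v(a) = -41/(-22)*a²/5 = -41*(-1/22)*a²/5 = -(-41)*a²/110 = 41*a²/110)
1/v(I(-5)) = 1/(41*(4*(-5)²)²/110) = 1/(41*(4*25)²/110) = 1/((41/110)*100²) = 1/((41/110)*10000) = 1/(41000/11) = 11/41000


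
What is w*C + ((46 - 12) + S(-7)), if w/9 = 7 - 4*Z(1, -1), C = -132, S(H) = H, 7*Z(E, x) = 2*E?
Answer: -48519/7 ≈ -6931.3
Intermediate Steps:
Z(E, x) = 2*E/7 (Z(E, x) = (2*E)/7 = 2*E/7)
w = 369/7 (w = 9*(7 - 8/7) = 9*(41/7) = 369/7 ≈ 52.714)
w*C + ((46 - 12) + S(-7)) = (369/7)*(-132) + ((46 - 12) - 7) = -48708/7 + (34 - 7) = -48708/7 + 27 = -48519/7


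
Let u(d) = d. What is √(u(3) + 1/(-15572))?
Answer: √181861495/7786 ≈ 1.7320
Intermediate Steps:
√(u(3) + 1/(-15572)) = √(3 + 1/(-15572)) = √(3 - 1/15572) = √(46715/15572) = √181861495/7786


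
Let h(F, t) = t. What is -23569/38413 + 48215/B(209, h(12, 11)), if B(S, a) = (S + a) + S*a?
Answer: 1792712484/96762347 ≈ 18.527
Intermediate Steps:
B(S, a) = S + a + S*a
-23569/38413 + 48215/B(209, h(12, 11)) = -23569/38413 + 48215/(209 + 11 + 209*11) = -23569*1/38413 + 48215/(209 + 11 + 2299) = -23569/38413 + 48215/2519 = 1792712484/96762347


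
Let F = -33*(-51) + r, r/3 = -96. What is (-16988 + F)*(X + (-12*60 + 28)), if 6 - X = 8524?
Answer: 143611530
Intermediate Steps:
r = -288 (r = 3*(-96) = -288)
F = 1395 (F = -33*(-51) - 288 = 1683 - 288 = 1395)
X = -8518 (X = 6 - 1*8524 = 6 - 8524 = -8518)
(-16988 + F)*(X + (-12*60 + 28)) = (-16988 + 1395)*(-8518 + (-12*60 + 28)) = -15593*(-8518 + (-720 + 28)) = -15593*(-8518 - 692) = -15593*(-9210) = 143611530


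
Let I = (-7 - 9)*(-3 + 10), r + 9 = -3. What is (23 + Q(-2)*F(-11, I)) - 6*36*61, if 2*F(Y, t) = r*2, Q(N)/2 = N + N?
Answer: -13057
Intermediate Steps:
r = -12 (r = -9 - 3 = -12)
I = -112 (I = -16*7 = -112)
Q(N) = 4*N (Q(N) = 2*(N + N) = 2*(2*N) = 4*N)
F(Y, t) = -12 (F(Y, t) = (-12*2)/2 = (½)*(-24) = -12)
(23 + Q(-2)*F(-11, I)) - 6*36*61 = (23 + (4*(-2))*(-12)) - 6*36*61 = (23 - 8*(-12)) - 216*61 = (23 + 96) - 13176 = 119 - 13176 = -13057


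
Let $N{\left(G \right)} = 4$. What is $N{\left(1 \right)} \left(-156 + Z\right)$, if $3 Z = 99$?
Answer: $-492$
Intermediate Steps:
$Z = 33$ ($Z = \frac{1}{3} \cdot 99 = 33$)
$N{\left(1 \right)} \left(-156 + Z\right) = 4 \left(-156 + 33\right) = 4 \left(-123\right) = -492$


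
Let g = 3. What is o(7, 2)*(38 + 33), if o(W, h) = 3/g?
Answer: 71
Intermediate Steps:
o(W, h) = 1 (o(W, h) = 3/3 = 3*(1/3) = 1)
o(7, 2)*(38 + 33) = 1*(38 + 33) = 1*71 = 71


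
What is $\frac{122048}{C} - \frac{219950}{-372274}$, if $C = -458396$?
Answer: $\frac{6923612881}{21331114063} \approx 0.32458$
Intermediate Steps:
$\frac{122048}{C} - \frac{219950}{-372274} = \frac{122048}{-458396} - \frac{219950}{-372274} = 122048 \left(- \frac{1}{458396}\right) - - \frac{109975}{186137} = - \frac{30512}{114599} + \frac{109975}{186137} = \frac{6923612881}{21331114063}$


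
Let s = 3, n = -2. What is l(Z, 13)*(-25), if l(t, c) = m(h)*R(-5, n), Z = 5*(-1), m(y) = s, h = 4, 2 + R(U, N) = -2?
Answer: 300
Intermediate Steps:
R(U, N) = -4 (R(U, N) = -2 - 2 = -4)
m(y) = 3
Z = -5
l(t, c) = -12 (l(t, c) = 3*(-4) = -12)
l(Z, 13)*(-25) = -12*(-25) = 300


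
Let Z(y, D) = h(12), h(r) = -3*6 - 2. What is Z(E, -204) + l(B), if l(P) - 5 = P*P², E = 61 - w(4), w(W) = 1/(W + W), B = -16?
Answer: -4111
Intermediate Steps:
w(W) = 1/(2*W)
E = 487/8 (E = 61 - 1/(2*4) = 61 - 1*⅛ = 61 - ⅛ = 487/8 ≈ 60.875)
h(r) = -20 (h(r) = -18 - 2 = -20)
l(P) = 5 + P³ (l(P) = 5 + P*P² = 5 + P³)
Z(y, D) = -20
Z(E, -204) + l(B) = -20 + (5 + (-16)³) = -20 + (5 - 4096) = -20 - 4091 = -4111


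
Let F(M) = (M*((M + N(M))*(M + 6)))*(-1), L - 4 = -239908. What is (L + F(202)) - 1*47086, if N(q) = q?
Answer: -17261454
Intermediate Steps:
L = -239904 (L = 4 - 239908 = -239904)
F(M) = -2*M**2*(6 + M) (F(M) = (M*((M + M)*(M + 6)))*(-1) = (M*((2*M)*(6 + M)))*(-1) = (M*(2*M*(6 + M)))*(-1) = (2*M**2*(6 + M))*(-1) = -2*M**2*(6 + M))
(L + F(202)) - 1*47086 = (-239904 - 2*202**2*(6 + 202)) - 1*47086 = (-239904 - 2*40804*208) - 47086 = (-239904 - 16974464) - 47086 = -17214368 - 47086 = -17261454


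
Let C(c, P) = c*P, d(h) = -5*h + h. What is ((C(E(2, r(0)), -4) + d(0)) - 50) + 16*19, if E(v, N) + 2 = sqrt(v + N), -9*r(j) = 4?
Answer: 262 - 4*sqrt(14)/3 ≈ 257.01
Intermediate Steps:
r(j) = -4/9 (r(j) = -1/9*4 = -4/9)
d(h) = -4*h
E(v, N) = -2 + sqrt(N + v) (E(v, N) = -2 + sqrt(v + N) = -2 + sqrt(N + v))
C(c, P) = P*c
((C(E(2, r(0)), -4) + d(0)) - 50) + 16*19 = ((-4*(-2 + sqrt(-4/9 + 2)) - 4*0) - 50) + 16*19 = ((-4*(-2 + sqrt(14/9)) + 0) - 50) + 304 = ((-4*(-2 + sqrt(14)/3) + 0) - 50) + 304 = (((8 - 4*sqrt(14)/3) + 0) - 50) + 304 = ((8 - 4*sqrt(14)/3) - 50) + 304 = (-42 - 4*sqrt(14)/3) + 304 = 262 - 4*sqrt(14)/3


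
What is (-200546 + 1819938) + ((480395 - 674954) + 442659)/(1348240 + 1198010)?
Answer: 27489180854/16975 ≈ 1.6194e+6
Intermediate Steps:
(-200546 + 1819938) + ((480395 - 674954) + 442659)/(1348240 + 1198010) = 1619392 + (-194559 + 442659)/2546250 = 1619392 + 248100*(1/2546250) = 1619392 + 1654/16975 = 27489180854/16975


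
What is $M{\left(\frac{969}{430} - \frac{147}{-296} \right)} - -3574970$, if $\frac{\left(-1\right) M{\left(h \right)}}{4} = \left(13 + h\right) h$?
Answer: $\frac{3619526028613271}{1012512400} \approx 3.5748 \cdot 10^{6}$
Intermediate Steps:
$M{\left(h \right)} = - 4 h \left(13 + h\right)$ ($M{\left(h \right)} = - 4 \left(13 + h\right) h = - 4 h \left(13 + h\right)$)
$M{\left(\frac{969}{430} - \frac{147}{-296} \right)} - -3574970 = - 4 \left(\frac{969}{430} - \frac{147}{-296}\right) \left(13 + \left(\frac{969}{430} - \frac{147}{-296}\right)\right) - -3574970 = - 4 \left(969 \cdot \frac{1}{430} - - \frac{147}{296}\right) \left(13 + \left(969 \cdot \frac{1}{430} - - \frac{147}{296}\right)\right) + 3574970 = - 4 \left(\frac{969}{430} + \frac{147}{296}\right) \left(13 + \left(\frac{969}{430} + \frac{147}{296}\right)\right) + 3574970 = \left(-4\right) \frac{175017}{63640} \left(13 + \frac{175017}{63640}\right) + 3574970 = \left(-4\right) \frac{175017}{63640} \cdot \frac{1002337}{63640} + 3574970 = - \frac{175426014729}{1012512400} + 3574970 = \frac{3619526028613271}{1012512400}$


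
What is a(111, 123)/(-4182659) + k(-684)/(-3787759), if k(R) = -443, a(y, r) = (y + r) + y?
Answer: 546141082/15842904271181 ≈ 3.4472e-5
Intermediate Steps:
a(y, r) = r + 2*y (a(y, r) = (r + y) + y = r + 2*y)
a(111, 123)/(-4182659) + k(-684)/(-3787759) = (123 + 2*111)/(-4182659) - 443/(-3787759) = (123 + 222)*(-1/4182659) - 443*(-1/3787759) = 345*(-1/4182659) + 443/3787759 = -345/4182659 + 443/3787759 = 546141082/15842904271181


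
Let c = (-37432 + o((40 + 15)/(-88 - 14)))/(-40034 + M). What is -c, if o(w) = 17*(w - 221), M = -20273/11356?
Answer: -1403539142/1363939131 ≈ -1.0290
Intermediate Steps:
M = -20273/11356 (M = -20273*1/11356 = -20273/11356 ≈ -1.7852)
o(w) = -3757 + 17*w (o(w) = 17*(-221 + w) = -3757 + 17*w)
c = 1403539142/1363939131 (c = (-37432 + (-3757 + 17*((40 + 15)/(-88 - 14))))/(-40034 - 20273/11356) = (-37432 + (-3757 + 17*(55/(-102))))/(-454646377/11356) = (-37432 + (-3757 + 17*(55*(-1/102))))*(-11356/454646377) = (-37432 + (-3757 + 17*(-55/102)))*(-11356/454646377) = (-37432 + (-3757 - 55/6))*(-11356/454646377) = (-37432 - 22597/6)*(-11356/454646377) = -247189/6*(-11356/454646377) = 1403539142/1363939131 ≈ 1.0290)
-c = -1*1403539142/1363939131 = -1403539142/1363939131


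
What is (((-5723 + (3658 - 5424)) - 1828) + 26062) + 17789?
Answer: 34534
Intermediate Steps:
(((-5723 + (3658 - 5424)) - 1828) + 26062) + 17789 = (((-5723 - 1766) - 1828) + 26062) + 17789 = ((-7489 - 1828) + 26062) + 17789 = (-9317 + 26062) + 17789 = 16745 + 17789 = 34534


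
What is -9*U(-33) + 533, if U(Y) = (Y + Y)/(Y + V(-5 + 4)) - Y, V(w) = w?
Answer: 3715/17 ≈ 218.53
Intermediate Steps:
U(Y) = -Y + 2*Y/(-1 + Y) (U(Y) = (Y + Y)/(Y + (-5 + 4)) - Y = (2*Y)/(Y - 1) - Y = (2*Y)/(-1 + Y) - Y = 2*Y/(-1 + Y) - Y = -Y + 2*Y/(-1 + Y))
-9*U(-33) + 533 = -(-297)*(3 - 1*(-33))/(-1 - 33) + 533 = -(-297)*(3 + 33)/(-34) + 533 = -(-297)*(-1)*36/34 + 533 = -9*594/17 + 533 = -5346/17 + 533 = 3715/17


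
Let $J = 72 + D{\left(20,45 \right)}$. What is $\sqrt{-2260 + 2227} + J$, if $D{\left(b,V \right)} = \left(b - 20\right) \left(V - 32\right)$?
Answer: $72 + i \sqrt{33} \approx 72.0 + 5.7446 i$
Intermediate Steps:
$D{\left(b,V \right)} = \left(-32 + V\right) \left(-20 + b\right)$ ($D{\left(b,V \right)} = \left(-20 + b\right) \left(-32 + V\right) = \left(-32 + V\right) \left(-20 + b\right)$)
$J = 72$ ($J = 72 + \left(640 - 640 - 900 + 45 \cdot 20\right) = 72 + \left(640 - 640 - 900 + 900\right) = 72 + 0 = 72$)
$\sqrt{-2260 + 2227} + J = \sqrt{-2260 + 2227} + 72 = \sqrt{-33} + 72 = i \sqrt{33} + 72 = 72 + i \sqrt{33}$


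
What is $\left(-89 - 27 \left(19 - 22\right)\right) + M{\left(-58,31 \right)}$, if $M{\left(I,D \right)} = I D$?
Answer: $-1806$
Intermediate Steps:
$M{\left(I,D \right)} = D I$
$\left(-89 - 27 \left(19 - 22\right)\right) + M{\left(-58,31 \right)} = \left(-89 - 27 \left(19 - 22\right)\right) + 31 \left(-58\right) = \left(-89 - -81\right) - 1798 = \left(-89 + 81\right) - 1798 = -8 - 1798 = -1806$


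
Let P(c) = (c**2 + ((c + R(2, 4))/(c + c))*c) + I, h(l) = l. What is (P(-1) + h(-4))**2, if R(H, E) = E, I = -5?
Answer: 169/4 ≈ 42.250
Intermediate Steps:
P(c) = -3 + c**2 + c/2 (P(c) = (c**2 + ((c + 4)/(c + c))*c) - 5 = (c**2 + ((4 + c)/((2*c)))*c) - 5 = (c**2 + ((4 + c)*(1/(2*c)))*c) - 5 = (c**2 + ((4 + c)/(2*c))*c) - 5 = (c**2 + (2 + c/2)) - 5 = (2 + c**2 + c/2) - 5 = -3 + c**2 + c/2)
(P(-1) + h(-4))**2 = ((-3 + (-1)**2 + (1/2)*(-1)) - 4)**2 = ((-3 + 1 - 1/2) - 4)**2 = (-5/2 - 4)**2 = (-13/2)**2 = 169/4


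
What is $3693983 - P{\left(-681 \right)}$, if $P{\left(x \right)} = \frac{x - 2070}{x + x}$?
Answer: $\frac{1677067365}{454} \approx 3.694 \cdot 10^{6}$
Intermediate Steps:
$P{\left(x \right)} = \frac{-2070 + x}{2 x}$
$3693983 - P{\left(-681 \right)} = 3693983 - \frac{-2070 - 681}{2 \left(-681\right)} = 3693983 - \frac{1}{2} \left(- \frac{1}{681}\right) \left(-2751\right) = 3693983 - \frac{917}{454} = \frac{1677067365}{454}$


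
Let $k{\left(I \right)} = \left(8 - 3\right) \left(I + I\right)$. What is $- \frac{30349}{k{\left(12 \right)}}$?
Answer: $- \frac{30349}{120} \approx -252.91$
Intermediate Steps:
$k{\left(I \right)} = 10 I$ ($k{\left(I \right)} = 5 \cdot 2 I = 10 I$)
$- \frac{30349}{k{\left(12 \right)}} = - \frac{30349}{10 \cdot 12} = - \frac{30349}{120}$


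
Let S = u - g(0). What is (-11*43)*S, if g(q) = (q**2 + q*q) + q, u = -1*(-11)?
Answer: -5203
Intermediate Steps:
u = 11
g(q) = q + 2*q**2 (g(q) = (q**2 + q**2) + q = 2*q**2 + q = q + 2*q**2)
S = 11 (S = 11 - 0*(1 + 2*0) = 11 - 0*(1 + 0) = 11 - 0 = 11 - 1*0 = 11 + 0 = 11)
(-11*43)*S = -11*43*11 = -473*11 = -5203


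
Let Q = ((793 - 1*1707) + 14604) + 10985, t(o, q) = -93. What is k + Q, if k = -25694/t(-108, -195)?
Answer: 2320469/93 ≈ 24951.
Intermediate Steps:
k = 25694/93 (k = -25694/(-93) = -25694*(-1/93) = 25694/93 ≈ 276.28)
Q = 24675 (Q = ((793 - 1707) + 14604) + 10985 = (-914 + 14604) + 10985 = 13690 + 10985 = 24675)
k + Q = 25694/93 + 24675 = 2320469/93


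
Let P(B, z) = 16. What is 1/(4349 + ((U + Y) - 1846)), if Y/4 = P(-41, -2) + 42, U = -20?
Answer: 1/2715 ≈ 0.00036832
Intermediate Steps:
Y = 232 (Y = 4*(16 + 42) = 4*58 = 232)
1/(4349 + ((U + Y) - 1846)) = 1/(4349 + ((-20 + 232) - 1846)) = 1/(4349 + (212 - 1846)) = 1/(4349 - 1634) = 1/2715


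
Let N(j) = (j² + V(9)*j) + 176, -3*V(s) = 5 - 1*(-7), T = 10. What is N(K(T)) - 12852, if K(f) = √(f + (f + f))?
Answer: -12646 - 4*√30 ≈ -12668.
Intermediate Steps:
V(s) = -4 (V(s) = -(5 - 1*(-7))/3 = -(5 + 7)/3 = -⅓*12 = -4)
K(f) = √3*√f (K(f) = √(f + 2*f) = √(3*f) = √3*√f)
N(j) = 176 + j² - 4*j (N(j) = (j² - 4*j) + 176 = 176 + j² - 4*j)
N(K(T)) - 12852 = (176 + (√3*√10)² - 4*√3*√10) - 12852 = (176 + (√30)² - 4*√30) - 12852 = (176 + 30 - 4*√30) - 12852 = (206 - 4*√30) - 12852 = -12646 - 4*√30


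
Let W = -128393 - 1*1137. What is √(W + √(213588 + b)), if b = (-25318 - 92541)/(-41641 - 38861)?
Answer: √(-839428491678120 + 80502*√1384181901075570)/80502 ≈ 359.26*I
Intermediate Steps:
b = 117859/80502 (b = -117859/(-80502) = -117859*(-1/80502) = 117859/80502 ≈ 1.4641)
W = -129530 (W = -128393 - 1137 = -129530)
√(W + √(213588 + b)) = √(-129530 + √(213588 + 117859/80502)) = √(-129530 + √(17194379035/80502)) = √(-129530 + √1384181901075570/80502)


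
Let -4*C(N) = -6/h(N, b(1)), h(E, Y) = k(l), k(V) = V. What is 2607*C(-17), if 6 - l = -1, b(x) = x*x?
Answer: 7821/14 ≈ 558.64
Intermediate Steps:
b(x) = x**2
l = 7 (l = 6 - 1*(-1) = 6 + 1 = 7)
h(E, Y) = 7
C(N) = 3/14 (C(N) = -(-3)/(2*7) = -1/4*(-6/7) = 3/14)
2607*C(-17) = 2607*(3/14) = 7821/14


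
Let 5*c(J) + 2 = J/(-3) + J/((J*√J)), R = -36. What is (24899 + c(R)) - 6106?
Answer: 18795 - I/30 ≈ 18795.0 - 0.033333*I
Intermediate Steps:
c(J) = -⅖ - J/15 + 1/(5*√J) (c(J) = -⅖ + (J/(-3) + J/((J*√J)))/5 = -⅖ + (J*(-⅓) + J/(J^(3/2)))/5 = -⅖ + (-J/3 + J/J^(3/2))/5 = -⅖ + (-J/3 + J^(-½))/5 = -⅖ + (J^(-½) - J/3)/5 = -⅖ + (-J/15 + 1/(5*√J)) = -⅖ - J/15 + 1/(5*√J))
(24899 + c(R)) - 6106 = (24899 + (-⅖ - 1/15*(-36) + 1/(5*√(-36)))) - 6106 = (24899 + (-⅖ + 12/5 + (-I/6)/5)) - 6106 = (24899 + (-⅖ + 12/5 - I/30)) - 6106 = (24899 + (2 - I/30)) - 6106 = (24901 - I/30) - 6106 = 18795 - I/30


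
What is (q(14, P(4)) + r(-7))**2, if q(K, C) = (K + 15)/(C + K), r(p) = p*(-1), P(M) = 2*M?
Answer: 33489/484 ≈ 69.192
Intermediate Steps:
r(p) = -p
q(K, C) = (15 + K)/(C + K)
(q(14, P(4)) + r(-7))**2 = ((15 + 14)/(2*4 + 14) - 1*(-7))**2 = (29/(8 + 14) + 7)**2 = (29/22 + 7)**2 = (183/22)**2 = 33489/484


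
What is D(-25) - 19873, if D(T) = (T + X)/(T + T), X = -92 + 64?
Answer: -993597/50 ≈ -19872.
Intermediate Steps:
X = -28
D(T) = (-28 + T)/(2*T) (D(T) = (T - 28)/(T + T) = (-28 + T)/((2*T)) = (-28 + T)*(1/(2*T)) = (-28 + T)/(2*T))
D(-25) - 19873 = (1/2)*(-28 - 25)/(-25) - 19873 = (1/2)*(-1/25)*(-53) - 19873 = 53/50 - 19873 = -993597/50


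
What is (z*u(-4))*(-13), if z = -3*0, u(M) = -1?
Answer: 0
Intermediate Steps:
z = 0
(z*u(-4))*(-13) = (0*(-1))*(-13) = 0*(-13) = 0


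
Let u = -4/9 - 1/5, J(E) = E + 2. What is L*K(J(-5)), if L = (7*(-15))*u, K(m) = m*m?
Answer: 609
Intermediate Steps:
J(E) = 2 + E
K(m) = m²
u = -29/45 (u = -4*⅑ - 1*⅕ = -4/9 - ⅕ = -29/45 ≈ -0.64444)
L = 203/3 (L = (7*(-15))*(-29/45) = -105*(-29/45) = 203/3 ≈ 67.667)
L*K(J(-5)) = 203*(2 - 5)²/3 = (203/3)*(-3)² = (203/3)*9 = 609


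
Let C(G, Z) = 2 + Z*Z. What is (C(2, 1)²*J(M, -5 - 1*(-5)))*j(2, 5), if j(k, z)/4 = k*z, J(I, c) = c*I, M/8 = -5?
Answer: 0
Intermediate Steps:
C(G, Z) = 2 + Z²
M = -40 (M = 8*(-5) = -40)
J(I, c) = I*c
j(k, z) = 4*k*z (j(k, z) = 4*(k*z) = 4*k*z)
(C(2, 1)²*J(M, -5 - 1*(-5)))*j(2, 5) = ((2 + 1²)²*(-40*(-5 - 1*(-5))))*(4*2*5) = ((2 + 1)²*(-40*(-5 + 5)))*40 = (3²*(-40*0))*40 = (9*0)*40 = 0*40 = 0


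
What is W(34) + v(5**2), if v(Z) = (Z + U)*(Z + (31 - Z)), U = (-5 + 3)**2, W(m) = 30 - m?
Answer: 895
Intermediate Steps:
U = 4 (U = (-2)**2 = 4)
v(Z) = 124 + 31*Z (v(Z) = (Z + 4)*(Z + (31 - Z)) = (4 + Z)*31 = 124 + 31*Z)
W(34) + v(5**2) = (30 - 1*34) + (124 + 31*5**2) = (30 - 34) + (124 + 31*25) = -4 + (124 + 775) = -4 + 899 = 895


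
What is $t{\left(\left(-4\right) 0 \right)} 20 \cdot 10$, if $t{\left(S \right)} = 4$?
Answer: $800$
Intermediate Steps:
$t{\left(\left(-4\right) 0 \right)} 20 \cdot 10 = 4 \cdot 20 \cdot 10 = 80 \cdot 10 = 800$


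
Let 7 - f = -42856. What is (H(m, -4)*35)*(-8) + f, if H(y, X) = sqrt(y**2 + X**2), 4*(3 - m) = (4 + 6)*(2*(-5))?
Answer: 42863 - 5600*sqrt(2) ≈ 34943.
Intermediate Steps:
f = 42863 (f = 7 - 1*(-42856) = 7 + 42856 = 42863)
m = 28 (m = 3 - (4 + 6)*2*(-5)/4 = 3 - 5*(-10)/2 = 3 - 1/4*(-100) = 3 + 25 = 28)
H(y, X) = sqrt(X**2 + y**2)
(H(m, -4)*35)*(-8) + f = (sqrt((-4)**2 + 28**2)*35)*(-8) + 42863 = (sqrt(16 + 784)*35)*(-8) + 42863 = (sqrt(800)*35)*(-8) + 42863 = ((20*sqrt(2))*35)*(-8) + 42863 = (700*sqrt(2))*(-8) + 42863 = -5600*sqrt(2) + 42863 = 42863 - 5600*sqrt(2)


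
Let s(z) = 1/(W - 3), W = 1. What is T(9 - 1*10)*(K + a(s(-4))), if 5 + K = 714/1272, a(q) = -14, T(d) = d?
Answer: 3909/212 ≈ 18.439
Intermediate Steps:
s(z) = -½ (s(z) = 1/(1 - 3) = 1/(-2) = -½)
K = -941/212 (K = -5 + 714/1272 = -5 + 714*(1/1272) = -5 + 119/212 = -941/212 ≈ -4.4387)
T(9 - 1*10)*(K + a(s(-4))) = (9 - 1*10)*(-941/212 - 14) = (9 - 10)*(-3909/212) = -1*(-3909/212) = 3909/212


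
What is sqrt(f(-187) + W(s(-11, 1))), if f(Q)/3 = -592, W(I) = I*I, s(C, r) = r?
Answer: 5*I*sqrt(71) ≈ 42.131*I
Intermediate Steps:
W(I) = I**2
f(Q) = -1776 (f(Q) = 3*(-592) = -1776)
sqrt(f(-187) + W(s(-11, 1))) = sqrt(-1776 + 1**2) = sqrt(-1776 + 1) = sqrt(-1775) = 5*I*sqrt(71)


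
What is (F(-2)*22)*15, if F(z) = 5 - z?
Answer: 2310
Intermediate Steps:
(F(-2)*22)*15 = ((5 - 1*(-2))*22)*15 = ((5 + 2)*22)*15 = (7*22)*15 = 154*15 = 2310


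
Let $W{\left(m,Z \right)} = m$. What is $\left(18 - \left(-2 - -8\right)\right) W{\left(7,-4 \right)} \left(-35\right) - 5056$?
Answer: $-7996$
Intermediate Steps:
$\left(18 - \left(-2 - -8\right)\right) W{\left(7,-4 \right)} \left(-35\right) - 5056 = \left(18 - \left(-2 - -8\right)\right) 7 \left(-35\right) - 5056 = \left(18 - \left(-2 + 8\right)\right) 7 \left(-35\right) - 5056 = \left(18 - 6\right) 7 \left(-35\right) - 5056 = 12 \cdot 7 \left(-35\right) - 5056 = 84 \left(-35\right) - 5056 = -2940 - 5056 = -7996$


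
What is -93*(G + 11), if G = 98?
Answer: -10137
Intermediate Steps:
-93*(G + 11) = -93*(98 + 11) = -93*109 = -10137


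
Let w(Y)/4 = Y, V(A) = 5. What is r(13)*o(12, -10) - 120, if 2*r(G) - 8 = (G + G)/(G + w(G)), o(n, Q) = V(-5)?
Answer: -99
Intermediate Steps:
o(n, Q) = 5
w(Y) = 4*Y
r(G) = 21/5 (r(G) = 4 + ((G + G)/(G + 4*G))/2 = 4 + ((2*G)/((5*G)))/2 = 4 + ((2*G)*(1/(5*G)))/2 = 4 + (½)*(⅖) = 4 + ⅕ = 21/5)
r(13)*o(12, -10) - 120 = (21/5)*5 - 120 = 21 - 120 = -99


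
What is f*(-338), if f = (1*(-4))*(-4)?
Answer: -5408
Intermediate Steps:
f = 16 (f = -4*(-4) = 16)
f*(-338) = 16*(-338) = -5408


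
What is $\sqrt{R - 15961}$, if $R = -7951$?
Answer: $14 i \sqrt{122} \approx 154.64 i$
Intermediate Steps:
$\sqrt{R - 15961} = \sqrt{-7951 - 15961} = \sqrt{-23912} = 14 i \sqrt{122}$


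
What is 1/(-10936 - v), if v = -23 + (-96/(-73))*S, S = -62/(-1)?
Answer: -73/802601 ≈ -9.0954e-5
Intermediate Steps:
S = 62 (S = -62*(-1) = 62)
v = 4273/73 (v = -23 - 96/(-73)*62 = -23 - 96*(-1/73)*62 = -23 + (96/73)*62 = -23 + 5952/73 = 4273/73 ≈ 58.534)
1/(-10936 - v) = 1/(-10936 - 1*4273/73) = 1/(-10936 - 4273/73) = 1/(-802601/73) = -73/802601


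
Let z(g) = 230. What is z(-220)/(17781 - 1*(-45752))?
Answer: 230/63533 ≈ 0.0036202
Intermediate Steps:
z(-220)/(17781 - 1*(-45752)) = 230/(17781 - 1*(-45752)) = 230/(17781 + 45752) = 230/63533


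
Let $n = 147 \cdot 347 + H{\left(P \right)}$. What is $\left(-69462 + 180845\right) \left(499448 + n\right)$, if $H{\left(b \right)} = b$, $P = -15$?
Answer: $61309881286$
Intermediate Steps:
$n = 50994$ ($n = 147 \cdot 347 - 15 = 51009 - 15 = 50994$)
$\left(-69462 + 180845\right) \left(499448 + n\right) = \left(-69462 + 180845\right) \left(499448 + 50994\right) = 111383 \cdot 550442 = 61309881286$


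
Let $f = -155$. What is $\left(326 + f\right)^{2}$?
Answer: $29241$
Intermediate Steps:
$\left(326 + f\right)^{2} = \left(326 - 155\right)^{2} = 171^{2} = 29241$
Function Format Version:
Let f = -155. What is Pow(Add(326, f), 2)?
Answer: 29241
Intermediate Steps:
Pow(Add(326, f), 2) = Pow(Add(326, -155), 2) = Pow(171, 2) = 29241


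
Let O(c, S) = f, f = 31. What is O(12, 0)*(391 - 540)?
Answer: -4619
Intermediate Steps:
O(c, S) = 31
O(12, 0)*(391 - 540) = 31*(391 - 540) = 31*(-149) = -4619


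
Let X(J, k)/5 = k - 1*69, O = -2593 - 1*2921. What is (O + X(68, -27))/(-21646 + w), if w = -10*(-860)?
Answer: 2997/6523 ≈ 0.45945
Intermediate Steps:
O = -5514 (O = -2593 - 2921 = -5514)
X(J, k) = -345 + 5*k (X(J, k) = 5*(k - 1*69) = 5*(k - 69) = 5*(-69 + k) = -345 + 5*k)
w = 8600
(O + X(68, -27))/(-21646 + w) = (-5514 + (-345 + 5*(-27)))/(-21646 + 8600) = (-5514 + (-345 - 135))/(-13046) = (-5514 - 480)*(-1/13046) = -5994*(-1/13046) = 2997/6523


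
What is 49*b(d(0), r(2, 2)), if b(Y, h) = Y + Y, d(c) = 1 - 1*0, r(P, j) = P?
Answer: 98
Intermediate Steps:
d(c) = 1 (d(c) = 1 + 0 = 1)
b(Y, h) = 2*Y
49*b(d(0), r(2, 2)) = 49*(2*1) = 49*2 = 98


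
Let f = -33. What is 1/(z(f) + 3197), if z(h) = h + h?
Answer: 1/3131 ≈ 0.00031939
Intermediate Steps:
z(h) = 2*h
1/(z(f) + 3197) = 1/(2*(-33) + 3197) = 1/(-66 + 3197) = 1/3131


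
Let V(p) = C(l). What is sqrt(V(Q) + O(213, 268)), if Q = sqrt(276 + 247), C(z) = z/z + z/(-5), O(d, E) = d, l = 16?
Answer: sqrt(5270)/5 ≈ 14.519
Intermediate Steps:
C(z) = 1 - z/5 (C(z) = 1 + z*(-1/5) = 1 - z/5)
Q = sqrt(523) ≈ 22.869
V(p) = -11/5 (V(p) = 1 - 1/5*16 = 1 - 16/5 = -11/5)
sqrt(V(Q) + O(213, 268)) = sqrt(-11/5 + 213) = sqrt(1054/5) = sqrt(5270)/5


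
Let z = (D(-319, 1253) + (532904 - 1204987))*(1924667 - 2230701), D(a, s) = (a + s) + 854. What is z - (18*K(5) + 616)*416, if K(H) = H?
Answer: 205132766334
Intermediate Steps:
D(a, s) = 854 + a + s
z = 205133060030 (z = ((854 - 319 + 1253) + (532904 - 1204987))*(1924667 - 2230701) = (1788 - 672083)*(-306034) = -670295*(-306034) = 205133060030)
z - (18*K(5) + 616)*416 = 205133060030 - (18*5 + 616)*416 = 205133060030 - (90 + 616)*416 = 205133060030 - 706*416 = 205133060030 - 1*293696 = 205133060030 - 293696 = 205132766334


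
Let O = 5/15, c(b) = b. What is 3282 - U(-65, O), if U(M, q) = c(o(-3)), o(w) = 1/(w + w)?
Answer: 19693/6 ≈ 3282.2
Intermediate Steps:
o(w) = 1/(2*w)
O = ⅓ (O = 5*(1/15) = ⅓ ≈ 0.33333)
U(M, q) = -⅙ (U(M, q) = (½)/(-3) = (½)*(-⅓) = -⅙)
3282 - U(-65, O) = 3282 - 1*(-⅙) = 3282 + ⅙ = 19693/6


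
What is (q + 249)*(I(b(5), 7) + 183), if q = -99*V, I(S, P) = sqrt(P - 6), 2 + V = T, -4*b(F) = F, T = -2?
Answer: 118680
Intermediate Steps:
b(F) = -F/4
V = -4 (V = -2 - 2 = -4)
I(S, P) = sqrt(-6 + P)
q = 396 (q = -99*(-4) = 396)
(q + 249)*(I(b(5), 7) + 183) = (396 + 249)*(sqrt(-6 + 7) + 183) = 645*(sqrt(1) + 183) = 645*(1 + 183) = 645*184 = 118680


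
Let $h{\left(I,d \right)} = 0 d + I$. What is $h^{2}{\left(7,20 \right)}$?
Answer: $49$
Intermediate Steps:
$h{\left(I,d \right)} = I$ ($h{\left(I,d \right)} = 0 + I = I$)
$h^{2}{\left(7,20 \right)} = 7^{2} = 49$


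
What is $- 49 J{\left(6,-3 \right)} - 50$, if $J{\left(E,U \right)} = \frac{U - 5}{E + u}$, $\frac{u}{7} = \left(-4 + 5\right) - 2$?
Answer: $-442$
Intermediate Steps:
$u = -7$ ($u = 7 \left(\left(-4 + 5\right) - 2\right) = 7 \left(1 - 2\right) = 7 \left(-1\right) = -7$)
$J{\left(E,U \right)} = \frac{-5 + U}{-7 + E}$ ($J{\left(E,U \right)} = \frac{U - 5}{E - 7} = \frac{-5 + U}{-7 + E}$)
$- 49 J{\left(6,-3 \right)} - 50 = - 49 \frac{-5 - 3}{-7 + 6} - 50 = - 49 \frac{1}{-1} \left(-8\right) - 50 = - 49 \left(\left(-1\right) \left(-8\right)\right) - 50 = \left(-49\right) 8 - 50 = -392 - 50 = -442$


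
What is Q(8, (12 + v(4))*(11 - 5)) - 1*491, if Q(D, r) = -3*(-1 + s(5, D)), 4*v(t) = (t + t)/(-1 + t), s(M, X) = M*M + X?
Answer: -587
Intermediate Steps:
s(M, X) = X + M**2 (s(M, X) = M**2 + X = X + M**2)
v(t) = t/(2*(-1 + t)) (v(t) = ((t + t)/(-1 + t))/4 = ((2*t)/(-1 + t))/4 = (2*t/(-1 + t))/4 = t/(2*(-1 + t)))
Q(D, r) = -72 - 3*D (Q(D, r) = -3*(-1 + (D + 5**2)) = -3*(-1 + (D + 25)) = -3*(-1 + (25 + D)) = -3*(24 + D) = -72 - 3*D)
Q(8, (12 + v(4))*(11 - 5)) - 1*491 = (-72 - 3*8) - 1*491 = (-72 - 24) - 491 = -96 - 491 = -587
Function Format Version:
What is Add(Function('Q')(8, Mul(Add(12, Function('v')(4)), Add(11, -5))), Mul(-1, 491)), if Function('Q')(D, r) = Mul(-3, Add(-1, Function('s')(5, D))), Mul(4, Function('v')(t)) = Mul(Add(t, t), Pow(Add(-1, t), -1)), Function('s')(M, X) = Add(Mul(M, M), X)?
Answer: -587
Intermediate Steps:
Function('s')(M, X) = Add(X, Pow(M, 2)) (Function('s')(M, X) = Add(Pow(M, 2), X) = Add(X, Pow(M, 2)))
Function('v')(t) = Mul(Rational(1, 2), t, Pow(Add(-1, t), -1)) (Function('v')(t) = Mul(Rational(1, 4), Mul(Add(t, t), Pow(Add(-1, t), -1))) = Mul(Rational(1, 4), Mul(Mul(2, t), Pow(Add(-1, t), -1))) = Mul(Rational(1, 4), Mul(2, t, Pow(Add(-1, t), -1))) = Mul(Rational(1, 2), t, Pow(Add(-1, t), -1)))
Function('Q')(D, r) = Add(-72, Mul(-3, D)) (Function('Q')(D, r) = Mul(-3, Add(-1, Add(D, Pow(5, 2)))) = Mul(-3, Add(-1, Add(D, 25))) = Mul(-3, Add(-1, Add(25, D))) = Mul(-3, Add(24, D)) = Add(-72, Mul(-3, D)))
Add(Function('Q')(8, Mul(Add(12, Function('v')(4)), Add(11, -5))), Mul(-1, 491)) = Add(Add(-72, Mul(-3, 8)), Mul(-1, 491)) = Add(Add(-72, -24), -491) = Add(-96, -491) = -587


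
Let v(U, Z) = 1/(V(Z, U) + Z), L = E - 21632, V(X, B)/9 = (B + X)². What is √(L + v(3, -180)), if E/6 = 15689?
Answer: √639633040946467/93927 ≈ 269.26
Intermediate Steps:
E = 94134 (E = 6*15689 = 94134)
V(X, B) = 9*(B + X)²
L = 72502 (L = 94134 - 21632 = 72502)
v(U, Z) = 1/(Z + 9*(U + Z)²) (v(U, Z) = 1/(9*(U + Z)² + Z) = 1/(Z + 9*(U + Z)²))
√(L + v(3, -180)) = √(72502 + 1/(-180 + 9*(3 - 180)²)) = √(72502 + 1/(-180 + 9*(-177)²)) = √(72502 + 1/(-180 + 9*31329)) = √(72502 + 1/(-180 + 281961)) = √(72502 + 1/281781) = √(20429686063/281781) = √639633040946467/93927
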